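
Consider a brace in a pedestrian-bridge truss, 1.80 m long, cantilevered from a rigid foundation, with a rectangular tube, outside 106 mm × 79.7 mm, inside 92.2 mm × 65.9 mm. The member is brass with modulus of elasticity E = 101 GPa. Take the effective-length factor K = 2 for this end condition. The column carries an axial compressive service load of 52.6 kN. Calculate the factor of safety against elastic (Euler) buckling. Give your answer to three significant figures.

n ≈ 3.32

Weak-axis I_min = (h_o·b_o³ − h_i·b_i³)/12 with b_o = 79.7, b_i = 65.90 mm (shorter outer/inner sides).
I_min = (106×79.7³ − 92.20×65.90³)/12 = 2.273×10^6 mm⁴
I = 2.273×10^6 mm⁴ = 2.273×10^-6 m⁴
Effective length L_e = K·L = 2 × 1.80 = 3.600 m
P_cr = π²EI / L_e² = π² × 101×10⁹ × 2.273×10^-6 / 3.600² = 1.748×10^5 N
Factor of safety n = P_cr / P = 174.84 / 52.6 = 3.32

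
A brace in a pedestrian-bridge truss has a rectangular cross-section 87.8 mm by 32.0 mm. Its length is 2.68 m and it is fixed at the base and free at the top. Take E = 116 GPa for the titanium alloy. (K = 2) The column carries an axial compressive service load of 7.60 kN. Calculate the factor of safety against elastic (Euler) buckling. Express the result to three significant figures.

n ≈ 1.26

Buckling occurs about the weak axis: I_min = h·b³/12 with b = 32.0 mm (the shorter side).
I_min = 87.8×32.0³/12 = 2.398×10^5 mm⁴
I = 2.398×10^5 mm⁴ = 2.398×10^-7 m⁴
Effective length L_e = K·L = 2 × 2.68 = 5.360 m
P_cr = π²EI / L_e² = π² × 116×10⁹ × 2.398×10^-7 / 5.360² = 9.554×10^3 N
Factor of safety n = P_cr / P = 9.5541 / 7.60 = 1.26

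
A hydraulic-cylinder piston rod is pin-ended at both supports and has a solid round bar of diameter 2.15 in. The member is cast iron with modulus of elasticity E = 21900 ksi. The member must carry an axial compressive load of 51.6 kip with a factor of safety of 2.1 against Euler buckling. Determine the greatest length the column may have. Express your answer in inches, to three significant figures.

L_max ≈ 45.7 in

I = πd⁴/64 = π×2.15⁴/64 = 1.049 in⁴
Required critical load P_cr = n·P = 2.1 × 51.6 = 108.4 kip = 1.084×10^5 lb
From P_cr = π²EI/(K·L)²:  L = (1/K)·√(π²EI/P_cr) = (1/1)·√(π²×2.19×10^7×1.049/1.084×10^5)
L = 45.7 in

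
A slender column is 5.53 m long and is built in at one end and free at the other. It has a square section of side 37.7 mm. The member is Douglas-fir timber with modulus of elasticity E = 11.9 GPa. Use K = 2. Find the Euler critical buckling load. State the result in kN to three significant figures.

I = a⁴/12 = 37.7⁴/12 = 1.683×10^5 mm⁴
I = 1.683×10^5 mm⁴ = 1.683×10^-7 m⁴
Effective length L_e = K·L = 2 × 5.53 = 11.06 m
P_cr = π²EI / L_e² = π² × 11.9×10⁹ × 1.683×10^-7 / 11.06² = 161.6 N

P_cr ≈ 0.162 kN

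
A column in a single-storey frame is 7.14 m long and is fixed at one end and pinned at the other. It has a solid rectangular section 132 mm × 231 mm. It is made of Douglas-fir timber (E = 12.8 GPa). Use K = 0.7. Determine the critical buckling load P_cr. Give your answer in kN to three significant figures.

P_cr ≈ 224 kN

Buckling occurs about the weak axis: I_min = h·b³/12 with b = 132 mm (the shorter side).
I_min = 231×132³/12 = 4.427×10^7 mm⁴
I = 4.427×10^7 mm⁴ = 4.427×10^-5 m⁴
Effective length L_e = K·L = 0.7 × 7.14 = 4.998 m
P_cr = π²EI / L_e² = π² × 12.8×10⁹ × 4.427×10^-5 / 4.998² = 2.239×10^5 N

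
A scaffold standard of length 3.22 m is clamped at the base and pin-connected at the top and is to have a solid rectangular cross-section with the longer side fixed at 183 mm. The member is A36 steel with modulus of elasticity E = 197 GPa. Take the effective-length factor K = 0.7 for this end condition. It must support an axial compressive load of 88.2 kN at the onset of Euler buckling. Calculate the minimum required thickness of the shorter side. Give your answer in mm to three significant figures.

L_e = K·L = 0.7 × 3.22 = 2.254 m
Required I = P_cr·L_e²/(π²E) = 8.820×10^4 × 2.254² / (π² × 1.97×10^11) = 2.305×10^-7 m⁴
I_req = 2.305×10^5 mm⁴
Rectangle, weak axis: I_min = h·b³/12 with h = 183 mm fixed  ⇒  b = (12I/h)^(1/3) = 24.7 mm

b ≈ 24.7 mm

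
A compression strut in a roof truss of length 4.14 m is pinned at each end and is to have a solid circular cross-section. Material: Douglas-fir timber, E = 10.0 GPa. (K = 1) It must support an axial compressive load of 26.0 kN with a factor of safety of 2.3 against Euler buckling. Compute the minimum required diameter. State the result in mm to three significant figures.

Required P_cr = n·P = 2.3 × 26.0 = 59.80 kN
L_e = K·L = 1 × 4.14 = 4.140 m
Required I = P_cr·L_e²/(π²E) = 5.980×10^4 × 4.140² / (π² × 1.00×10^10) = 1.038×10^-5 m⁴
I_req = 1.038×10^7 mm⁴
Solid circle: I = πd⁴/64  ⇒  d = (64I/π)^(1/4) = (64×1.038×10^7/π)^(1/4) = 121 mm

d ≈ 121 mm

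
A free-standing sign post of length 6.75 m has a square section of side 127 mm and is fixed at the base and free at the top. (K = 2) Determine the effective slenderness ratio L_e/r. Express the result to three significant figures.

I = a⁴/12 = 127⁴/12 = 2.168×10^7 mm⁴
A = 1.613×10^4 mm²;  r_min = √(I/A) = √(2.168×10^7/1.613×10^4) = 36.66 mm
L_e = K·L = 2 × 6.75 m = 13.50 m = 13500 mm
λ = L_e / r_min = 13500 / 36.66 = 368

λ ≈ 368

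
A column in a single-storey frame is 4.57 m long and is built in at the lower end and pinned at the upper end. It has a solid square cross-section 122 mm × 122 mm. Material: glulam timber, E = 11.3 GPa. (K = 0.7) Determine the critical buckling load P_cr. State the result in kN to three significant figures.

I = a⁴/12 = 122⁴/12 = 1.846×10^7 mm⁴
I = 1.846×10^7 mm⁴ = 1.846×10^-5 m⁴
Effective length L_e = K·L = 0.7 × 4.57 = 3.199 m
P_cr = π²EI / L_e² = π² × 11.3×10⁹ × 1.846×10^-5 / 3.199² = 2.012×10^5 N

P_cr ≈ 201 kN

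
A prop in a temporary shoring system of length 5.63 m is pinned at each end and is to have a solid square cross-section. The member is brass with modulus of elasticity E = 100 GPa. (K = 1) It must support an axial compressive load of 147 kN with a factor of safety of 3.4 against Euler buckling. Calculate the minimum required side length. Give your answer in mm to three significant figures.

Required P_cr = n·P = 3.4 × 147 = 499.8 kN
L_e = K·L = 1 × 5.63 = 5.630 m
Required I = P_cr·L_e²/(π²E) = 4.998×10^5 × 5.630² / (π² × 1.00×10^11) = 1.605×10^-5 m⁴
I_req = 1.605×10^7 mm⁴
Solid square: I = a⁴/12  ⇒  a = (12I)^(1/4) = (12×1.605×10^7)^(1/4) = 118 mm

a ≈ 118 mm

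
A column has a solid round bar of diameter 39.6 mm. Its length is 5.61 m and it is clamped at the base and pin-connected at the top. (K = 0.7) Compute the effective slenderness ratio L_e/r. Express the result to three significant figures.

λ ≈ 397

I = πd⁴/64 = π×39.6⁴/64 = 1.207×10^5 mm⁴
A = 1.232×10^3 mm²;  r_min = √(I/A) = √(1.207×10^5/1.232×10^3) = 9.900 mm
L_e = K·L = 0.7 × 5.61 m = 3.927 m = 3927.0 mm
λ = L_e / r_min = 3927.0 / 9.900 = 397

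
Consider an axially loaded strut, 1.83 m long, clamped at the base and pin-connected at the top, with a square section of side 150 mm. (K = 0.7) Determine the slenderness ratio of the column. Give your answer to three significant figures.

λ ≈ 29.6

For a square r = a/√12 = 150/√12 = 43.30 mm
L_e = K·L = 0.7 × 1.83 m = 1.281 m = 1281.0 mm
λ = L_e / r_min = 1281.0 / 43.30 = 29.6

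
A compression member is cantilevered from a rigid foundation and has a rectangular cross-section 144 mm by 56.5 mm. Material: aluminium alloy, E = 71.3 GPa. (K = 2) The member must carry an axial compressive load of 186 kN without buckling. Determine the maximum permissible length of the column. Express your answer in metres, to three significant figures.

Buckling occurs about the weak axis: I_min = h·b³/12 with b = 56.5 mm (the shorter side).
I_min = 144×56.5³/12 = 2.164×10^6 mm⁴
I = 2.164×10^-6 m⁴
At the buckling limit P_cr = P = 1.860×10^5 N
From P_cr = π²EI/(K·L)²:  L = (1/K)·√(π²EI/P_cr) = (1/2)·√(π²×7.13×10^10×2.164×10^-6/1.860×10^5)
L = 1.43 m

L_max ≈ 1.43 m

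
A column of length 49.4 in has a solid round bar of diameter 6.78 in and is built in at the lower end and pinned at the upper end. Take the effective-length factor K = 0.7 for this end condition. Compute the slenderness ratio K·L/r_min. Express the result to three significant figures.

For a solid circle r = d/4 = 6.78/4 = 1.695 in
L_e = K·L = 0.7 × 49.4 = 34.58 in
λ = L_e / r_min = 34.580 / 1.695 = 20.4

λ ≈ 20.4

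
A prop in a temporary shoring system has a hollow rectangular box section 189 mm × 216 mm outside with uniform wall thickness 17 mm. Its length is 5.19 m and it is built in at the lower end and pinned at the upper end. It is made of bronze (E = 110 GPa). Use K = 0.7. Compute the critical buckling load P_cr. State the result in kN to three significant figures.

P_cr ≈ 5350 kN

Inner dimensions: h_i = 216 − 2×17 = 182.0 mm, b_i = 189 − 2×17 = 155.0 mm
Weak-axis I_min = (h_o·b_o³ − h_i·b_i³)/12 with b_o = 189, b_i = 155.0 mm (shorter outer/inner sides).
I_min = (216×189³ − 182.0×155.0³)/12 = 6.504×10^7 mm⁴
I = 6.504×10^7 mm⁴ = 6.504×10^-5 m⁴
Effective length L_e = K·L = 0.7 × 5.19 = 3.633 m
P_cr = π²EI / L_e² = π² × 110×10⁹ × 6.504×10^-5 / 3.633² = 5.350×10^6 N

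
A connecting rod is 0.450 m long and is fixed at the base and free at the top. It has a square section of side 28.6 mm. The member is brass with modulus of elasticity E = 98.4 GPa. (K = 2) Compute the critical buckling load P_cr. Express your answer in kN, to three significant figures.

P_cr ≈ 66.8 kN

I = a⁴/12 = 28.6⁴/12 = 5.575×10^4 mm⁴
I = 5.575×10^4 mm⁴ = 5.575×10^-8 m⁴
Effective length L_e = K·L = 2 × 0.450 = 0.9000 m
P_cr = π²EI / L_e² = π² × 98.4×10⁹ × 5.575×10^-8 / 0.9000² = 6.685×10^4 N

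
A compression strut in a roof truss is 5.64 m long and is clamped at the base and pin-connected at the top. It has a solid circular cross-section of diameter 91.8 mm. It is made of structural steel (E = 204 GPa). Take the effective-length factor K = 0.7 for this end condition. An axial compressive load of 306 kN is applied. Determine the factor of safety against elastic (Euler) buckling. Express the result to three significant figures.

I = πd⁴/64 = π×91.8⁴/64 = 3.486×10^6 mm⁴
I = 3.486×10^6 mm⁴ = 3.486×10^-6 m⁴
Effective length L_e = K·L = 0.7 × 5.64 = 3.948 m
P_cr = π²EI / L_e² = π² × 204×10⁹ × 3.486×10^-6 / 3.948² = 4.503×10^5 N
Factor of safety n = P_cr / P = 450.31 / 306 = 1.47

n ≈ 1.47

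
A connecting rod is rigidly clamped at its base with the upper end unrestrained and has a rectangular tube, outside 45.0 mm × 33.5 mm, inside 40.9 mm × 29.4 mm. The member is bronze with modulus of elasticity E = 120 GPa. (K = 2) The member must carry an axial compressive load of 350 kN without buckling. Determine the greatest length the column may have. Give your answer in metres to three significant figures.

Weak-axis I_min = (h_o·b_o³ − h_i·b_i³)/12 with b_o = 33.5, b_i = 29.40 mm (shorter outer/inner sides).
I_min = (45.0×33.5³ − 40.90×29.40³)/12 = 5.437×10^4 mm⁴
I = 5.437×10^-8 m⁴
At the buckling limit P_cr = P = 3.500×10^5 N
From P_cr = π²EI/(K·L)²:  L = (1/K)·√(π²EI/P_cr) = (1/2)·√(π²×1.20×10^11×5.437×10^-8/3.500×10^5)
L = 0.214 m

L_max ≈ 0.214 m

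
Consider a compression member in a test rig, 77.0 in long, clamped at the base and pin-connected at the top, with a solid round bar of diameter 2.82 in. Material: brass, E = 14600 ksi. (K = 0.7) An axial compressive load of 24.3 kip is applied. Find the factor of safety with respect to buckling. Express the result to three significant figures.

n ≈ 6.34

I = πd⁴/64 = π×2.82⁴/64 = 3.104 in⁴
Effective length L_e = K·L = 0.7 × 77.0 = 53.90 in
P_cr = π²EI / L_e² = π² × 14600×10³ × 3.104 / 53.90² = 1.540×10^5 lb
Factor of safety n = P_cr / P = 153.97 / 24.3 = 6.34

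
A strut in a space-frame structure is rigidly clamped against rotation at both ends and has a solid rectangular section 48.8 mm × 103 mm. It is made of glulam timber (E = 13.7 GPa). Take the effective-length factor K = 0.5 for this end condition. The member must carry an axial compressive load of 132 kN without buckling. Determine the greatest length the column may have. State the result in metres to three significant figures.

L_max ≈ 2.02 m

Buckling occurs about the weak axis: I_min = h·b³/12 with b = 48.8 mm (the shorter side).
I_min = 103×48.8³/12 = 9.975×10^5 mm⁴
I = 9.975×10^-7 m⁴
At the buckling limit P_cr = P = 1.320×10^5 N
From P_cr = π²EI/(K·L)²:  L = (1/K)·√(π²EI/P_cr) = (1/0.5)·√(π²×1.37×10^10×9.975×10^-7/1.320×10^5)
L = 2.02 m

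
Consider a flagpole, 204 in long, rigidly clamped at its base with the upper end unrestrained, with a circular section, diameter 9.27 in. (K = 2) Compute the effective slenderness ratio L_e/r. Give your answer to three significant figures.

λ ≈ 176

I = πd⁴/64 = π×9.27⁴/64 = 362.5 in⁴
A = 67.49 in²;  r_min = √(I/A) = √(362.5/67.49) = 2.318 in
L_e = K·L = 2 × 204 = 408.0 in
λ = L_e / r_min = 408.00 / 2.318 = 176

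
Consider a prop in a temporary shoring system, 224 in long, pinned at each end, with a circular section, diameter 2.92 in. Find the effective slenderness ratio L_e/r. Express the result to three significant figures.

For a solid circle r = d/4 = 2.92/4 = 0.7300 in
L_e = K·L = 1 × 224 = 224.0 in
λ = L_e / r_min = 224.00 / 0.7300 = 307

λ ≈ 307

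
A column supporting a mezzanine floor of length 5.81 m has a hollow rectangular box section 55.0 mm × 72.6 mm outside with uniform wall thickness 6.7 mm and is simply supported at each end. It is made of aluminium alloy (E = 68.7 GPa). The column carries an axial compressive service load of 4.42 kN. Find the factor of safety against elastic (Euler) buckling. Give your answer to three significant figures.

Inner dimensions: h_i = 72.6 − 2×6.7 = 59.20 mm, b_i = 55.0 − 2×6.7 = 41.60 mm
Weak-axis I_min = (h_o·b_o³ − h_i·b_i³)/12 with b_o = 55.0, b_i = 41.60 mm (shorter outer/inner sides).
I_min = (72.6×55.0³ − 59.20×41.60³)/12 = 6.514×10^5 mm⁴
I = 6.514×10^5 mm⁴ = 6.514×10^-7 m⁴
Effective length L_e = K·L = 1 × 5.81 = 5.810 m
P_cr = π²EI / L_e² = π² × 68.7×10⁹ × 6.514×10^-7 / 5.810² = 1.308×10^4 N
Factor of safety n = P_cr / P = 13.085 / 4.42 = 2.96

n ≈ 2.96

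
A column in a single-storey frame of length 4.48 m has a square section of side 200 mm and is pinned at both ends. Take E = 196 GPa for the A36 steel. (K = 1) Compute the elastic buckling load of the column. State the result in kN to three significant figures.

I = a⁴/12 = 200⁴/12 = 1.333×10^8 mm⁴
I = 1.333×10^8 mm⁴ = 1.333×10^-4 m⁴
Effective length L_e = K·L = 1 × 4.48 = 4.480 m
P_cr = π²EI / L_e² = π² × 196×10⁹ × 1.333×10^-4 / 4.480² = 1.285×10^7 N

P_cr ≈ 12900 kN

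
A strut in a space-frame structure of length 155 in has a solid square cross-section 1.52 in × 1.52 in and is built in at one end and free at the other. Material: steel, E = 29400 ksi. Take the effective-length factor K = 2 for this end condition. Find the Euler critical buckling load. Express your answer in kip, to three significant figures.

I = a⁴/12 = 1.52⁴/12 = 0.4448 in⁴
Effective length L_e = K·L = 2 × 155 = 310.0 in
P_cr = π²EI / L_e² = π² × 29400×10³ × 0.4448 / 310.0² = 1.343×10^3 lb

P_cr ≈ 1.34 kip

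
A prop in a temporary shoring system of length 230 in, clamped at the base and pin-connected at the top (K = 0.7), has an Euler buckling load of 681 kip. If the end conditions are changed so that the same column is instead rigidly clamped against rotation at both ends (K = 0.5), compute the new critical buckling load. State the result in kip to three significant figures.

P_cr ≈ 1330 kip

P_cr ∝ 1/K², so P_cr,new = P_cr,old × (K_old/K_new)² = 681 × (0.7/0.5)²
= 681 × 1.960 = 1330 kip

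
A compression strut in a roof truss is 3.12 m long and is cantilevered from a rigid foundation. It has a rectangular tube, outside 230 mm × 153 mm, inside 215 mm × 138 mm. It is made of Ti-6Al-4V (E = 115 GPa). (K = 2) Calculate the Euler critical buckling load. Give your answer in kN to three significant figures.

P_cr ≈ 628 kN

Weak-axis I_min = (h_o·b_o³ − h_i·b_i³)/12 with b_o = 153, b_i = 138.0 mm (shorter outer/inner sides).
I_min = (230×153³ − 215.0×138.0³)/12 = 2.156×10^7 mm⁴
I = 2.156×10^7 mm⁴ = 2.156×10^-5 m⁴
Effective length L_e = K·L = 2 × 3.12 = 6.240 m
P_cr = π²EI / L_e² = π² × 115×10⁹ × 2.156×10^-5 / 6.240² = 6.285×10^5 N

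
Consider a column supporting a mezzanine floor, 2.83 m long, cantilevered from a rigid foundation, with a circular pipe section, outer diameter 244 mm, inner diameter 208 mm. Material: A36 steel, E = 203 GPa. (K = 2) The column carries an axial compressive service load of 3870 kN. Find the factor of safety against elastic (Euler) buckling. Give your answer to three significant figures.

n ≈ 1.33

d_o = 244 mm, d_i = 208 mm
I = π(d_o⁴ − d_i⁴)/64 = π(244⁴ − 208.0⁴)/64 = 8.211×10^7 mm⁴
I = 8.211×10^7 mm⁴ = 8.211×10^-5 m⁴
Effective length L_e = K·L = 2 × 2.83 = 5.660 m
P_cr = π²EI / L_e² = π² × 203×10⁹ × 8.211×10^-5 / 5.660² = 5.135×10^6 N
Factor of safety n = P_cr / P = 5135.3 / 3870 = 1.33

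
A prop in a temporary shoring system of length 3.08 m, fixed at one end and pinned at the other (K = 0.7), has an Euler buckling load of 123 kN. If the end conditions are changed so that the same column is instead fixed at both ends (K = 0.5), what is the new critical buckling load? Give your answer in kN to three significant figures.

P_cr ∝ 1/K², so P_cr,new = P_cr,old × (K_old/K_new)² = 123 × (0.7/0.5)²
= 123 × 1.960 = 241 kN

P_cr ≈ 241 kN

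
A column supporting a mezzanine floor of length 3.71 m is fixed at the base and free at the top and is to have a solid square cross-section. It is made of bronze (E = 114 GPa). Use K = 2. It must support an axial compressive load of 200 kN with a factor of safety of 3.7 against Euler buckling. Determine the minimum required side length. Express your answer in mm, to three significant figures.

a ≈ 144 mm

Required P_cr = n·P = 3.7 × 200 = 740.0 kN
L_e = K·L = 2 × 3.71 = 7.420 m
Required I = P_cr·L_e²/(π²E) = 7.400×10^5 × 7.420² / (π² × 1.14×10^11) = 3.621×10^-5 m⁴
I_req = 3.621×10^7 mm⁴
Solid square: I = a⁴/12  ⇒  a = (12I)^(1/4) = (12×3.621×10^7)^(1/4) = 144 mm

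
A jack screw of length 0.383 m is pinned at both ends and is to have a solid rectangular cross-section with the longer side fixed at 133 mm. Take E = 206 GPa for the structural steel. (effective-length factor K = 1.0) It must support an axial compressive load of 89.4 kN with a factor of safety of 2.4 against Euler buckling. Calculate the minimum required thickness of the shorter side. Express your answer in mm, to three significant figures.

b ≈ 11.2 mm

Required P_cr = n·P = 2.4 × 89.4 = 214.6 kN
L_e = K·L = 1 × 0.383 = 0.3830 m
Required I = P_cr·L_e²/(π²E) = 2.146×10^5 × 0.3830² / (π² × 2.06×10^11) = 1.548×10^-8 m⁴
I_req = 1.548×10^4 mm⁴
Rectangle, weak axis: I_min = h·b³/12 with h = 133 mm fixed  ⇒  b = (12I/h)^(1/3) = 11.2 mm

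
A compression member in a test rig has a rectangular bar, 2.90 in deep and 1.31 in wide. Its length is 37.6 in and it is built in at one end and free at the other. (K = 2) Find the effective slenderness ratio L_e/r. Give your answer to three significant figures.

For a rectangle r_min = b/√12 = 1.31/√12 = 0.3782 in
L_e = K·L = 2 × 37.6 = 75.20 in
λ = L_e / r_min = 75.200 / 0.3782 = 199

λ ≈ 199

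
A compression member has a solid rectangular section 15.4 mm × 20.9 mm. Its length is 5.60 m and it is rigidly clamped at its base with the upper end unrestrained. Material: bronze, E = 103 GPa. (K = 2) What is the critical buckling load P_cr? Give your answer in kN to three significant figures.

P_cr ≈ 0.0515 kN

Buckling occurs about the weak axis: I_min = h·b³/12 with b = 15.4 mm (the shorter side).
I_min = 20.9×15.4³/12 = 6.361×10^3 mm⁴
I = 6.361×10^3 mm⁴ = 6.361×10^-9 m⁴
Effective length L_e = K·L = 2 × 5.60 = 11.20 m
P_cr = π²EI / L_e² = π² × 103×10⁹ × 6.361×10^-9 / 11.20² = 51.55 N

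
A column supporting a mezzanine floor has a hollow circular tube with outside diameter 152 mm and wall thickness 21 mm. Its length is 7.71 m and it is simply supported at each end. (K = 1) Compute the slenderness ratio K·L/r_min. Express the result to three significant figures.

λ ≈ 164

Inner diameter d_i = 152 − 2×21 = 110.0 mm
I = π(d_o⁴ − d_i⁴)/64 = π(152⁴ − 110.0⁴)/64 = 1.902×10^7 mm⁴
A = 8.643×10^3 mm²;  r_min = √(I/A) = √(1.902×10^7/8.643×10^3) = 46.91 mm
L_e = K·L = 1 × 7.71 m = 7.710 m = 7710.0 mm
λ = L_e / r_min = 7710.0 / 46.91 = 164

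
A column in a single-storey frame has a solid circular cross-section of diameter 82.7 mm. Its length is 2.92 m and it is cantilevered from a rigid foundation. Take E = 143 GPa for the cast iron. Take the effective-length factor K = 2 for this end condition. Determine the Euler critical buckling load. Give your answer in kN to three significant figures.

I = πd⁴/64 = π×82.7⁴/64 = 2.296×10^6 mm⁴
I = 2.296×10^6 mm⁴ = 2.296×10^-6 m⁴
Effective length L_e = K·L = 2 × 2.92 = 5.840 m
P_cr = π²EI / L_e² = π² × 143×10⁹ × 2.296×10^-6 / 5.840² = 9.502×10^4 N

P_cr ≈ 95.0 kN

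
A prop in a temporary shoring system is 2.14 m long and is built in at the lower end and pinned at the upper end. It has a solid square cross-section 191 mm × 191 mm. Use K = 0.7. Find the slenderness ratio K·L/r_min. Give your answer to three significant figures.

λ ≈ 27.2

I = a⁴/12 = 191⁴/12 = 1.109×10^8 mm⁴
A = 3.648×10^4 mm²;  r_min = √(I/A) = √(1.109×10^8/3.648×10^4) = 55.14 mm
L_e = K·L = 0.7 × 2.14 m = 1.498 m = 1498.0 mm
λ = L_e / r_min = 1498.0 / 55.14 = 27.2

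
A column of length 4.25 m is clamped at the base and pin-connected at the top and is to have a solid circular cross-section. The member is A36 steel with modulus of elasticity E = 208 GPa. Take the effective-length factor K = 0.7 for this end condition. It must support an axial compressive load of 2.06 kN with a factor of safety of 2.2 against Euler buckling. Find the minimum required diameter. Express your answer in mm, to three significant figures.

d ≈ 25.1 mm

Required P_cr = n·P = 2.2 × 2.06 = 4.532 kN
L_e = K·L = 0.7 × 4.25 = 2.975 m
Required I = P_cr·L_e²/(π²E) = 4.532×10^3 × 2.975² / (π² × 2.08×10^11) = 1.954×10^-8 m⁴
I_req = 1.954×10^4 mm⁴
Solid circle: I = πd⁴/64  ⇒  d = (64I/π)^(1/4) = (64×1.954×10^4/π)^(1/4) = 25.1 mm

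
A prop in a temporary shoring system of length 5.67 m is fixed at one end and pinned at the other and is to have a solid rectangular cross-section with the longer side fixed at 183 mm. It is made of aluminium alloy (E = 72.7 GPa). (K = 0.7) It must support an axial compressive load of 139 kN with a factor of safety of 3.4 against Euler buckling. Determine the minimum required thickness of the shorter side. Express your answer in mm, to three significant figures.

b ≈ 88.0 mm

Required P_cr = n·P = 3.4 × 139 = 472.6 kN
L_e = K·L = 0.7 × 5.67 = 3.969 m
Required I = P_cr·L_e²/(π²E) = 4.726×10^5 × 3.969² / (π² × 7.27×10^10) = 1.038×10^-5 m⁴
I_req = 1.038×10^7 mm⁴
Rectangle, weak axis: I_min = h·b³/12 with h = 183 mm fixed  ⇒  b = (12I/h)^(1/3) = 88.0 mm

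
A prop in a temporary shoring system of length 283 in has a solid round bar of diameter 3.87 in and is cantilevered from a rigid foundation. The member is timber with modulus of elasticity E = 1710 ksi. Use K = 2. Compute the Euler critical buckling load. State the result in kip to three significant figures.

I = πd⁴/64 = π×3.87⁴/64 = 11.01 in⁴
Effective length L_e = K·L = 2 × 283 = 566.0 in
P_cr = π²EI / L_e² = π² × 1710×10³ × 11.01 / 566.0² = 580.1 lb

P_cr ≈ 0.580 kip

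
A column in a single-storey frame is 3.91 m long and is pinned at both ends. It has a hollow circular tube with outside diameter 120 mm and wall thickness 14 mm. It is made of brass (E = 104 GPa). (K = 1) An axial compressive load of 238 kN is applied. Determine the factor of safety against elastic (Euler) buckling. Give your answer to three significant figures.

n ≈ 1.88

Inner diameter d_i = 120 − 2×14 = 92.00 mm
I = π(d_o⁴ − d_i⁴)/64 = π(120⁴ − 92.00⁴)/64 = 6.662×10^6 mm⁴
I = 6.662×10^6 mm⁴ = 6.662×10^-6 m⁴
Effective length L_e = K·L = 1 × 3.91 = 3.910 m
P_cr = π²EI / L_e² = π² × 104×10⁹ × 6.662×10^-6 / 3.910² = 4.473×10^5 N
Factor of safety n = P_cr / P = 447.30 / 238 = 1.88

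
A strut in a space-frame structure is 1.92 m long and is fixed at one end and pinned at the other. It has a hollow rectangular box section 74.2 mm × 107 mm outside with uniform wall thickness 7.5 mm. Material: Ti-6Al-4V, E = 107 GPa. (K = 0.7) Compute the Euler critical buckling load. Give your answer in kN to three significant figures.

P_cr ≈ 1200 kN

Inner dimensions: h_i = 107 − 2×7.5 = 92.00 mm, b_i = 74.2 − 2×7.5 = 59.20 mm
Weak-axis I_min = (h_o·b_o³ − h_i·b_i³)/12 with b_o = 74.2, b_i = 59.20 mm (shorter outer/inner sides).
I_min = (107×74.2³ − 92.00×59.20³)/12 = 2.052×10^6 mm⁴
I = 2.052×10^6 mm⁴ = 2.052×10^-6 m⁴
Effective length L_e = K·L = 0.7 × 1.92 = 1.344 m
P_cr = π²EI / L_e² = π² × 107×10⁹ × 2.052×10^-6 / 1.344² = 1.200×10^6 N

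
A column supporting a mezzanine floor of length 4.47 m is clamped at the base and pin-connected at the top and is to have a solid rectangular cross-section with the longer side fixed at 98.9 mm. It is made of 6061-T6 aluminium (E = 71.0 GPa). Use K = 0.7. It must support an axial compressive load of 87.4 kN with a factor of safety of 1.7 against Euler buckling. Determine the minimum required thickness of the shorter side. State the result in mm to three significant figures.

Required P_cr = n·P = 1.7 × 87.4 = 148.6 kN
L_e = K·L = 0.7 × 4.47 = 3.129 m
Required I = P_cr·L_e²/(π²E) = 1.486×10^5 × 3.129² / (π² × 7.10×10^10) = 2.076×10^-6 m⁴
I_req = 2.076×10^6 mm⁴
Rectangle, weak axis: I_min = h·b³/12 with h = 98.9 mm fixed  ⇒  b = (12I/h)^(1/3) = 63.2 mm

b ≈ 63.2 mm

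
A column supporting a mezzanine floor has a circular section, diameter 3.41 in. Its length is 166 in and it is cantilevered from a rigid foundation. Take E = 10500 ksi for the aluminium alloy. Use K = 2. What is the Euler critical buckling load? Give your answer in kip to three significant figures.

P_cr ≈ 6.24 kip

I = πd⁴/64 = π×3.41⁴/64 = 6.637 in⁴
Effective length L_e = K·L = 2 × 166 = 332.0 in
P_cr = π²EI / L_e² = π² × 10500×10³ × 6.637 / 332.0² = 6.240×10^3 lb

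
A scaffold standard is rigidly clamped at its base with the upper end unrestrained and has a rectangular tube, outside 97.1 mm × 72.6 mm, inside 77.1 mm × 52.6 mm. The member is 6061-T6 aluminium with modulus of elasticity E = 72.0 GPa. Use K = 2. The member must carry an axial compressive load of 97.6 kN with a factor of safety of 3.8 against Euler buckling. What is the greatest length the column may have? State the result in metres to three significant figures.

L_max ≈ 1.02 m

Weak-axis I_min = (h_o·b_o³ − h_i·b_i³)/12 with b_o = 72.6, b_i = 52.60 mm (shorter outer/inner sides).
I_min = (97.1×72.6³ − 77.10×52.60³)/12 = 2.161×10^6 mm⁴
I = 2.161×10^-6 m⁴
Required critical load P_cr = n·P = 3.8 × 97.6 = 370.9 kN = 3.709×10^5 N
From P_cr = π²EI/(K·L)²:  L = (1/K)·√(π²EI/P_cr) = (1/2)·√(π²×7.20×10^10×2.161×10^-6/3.709×10^5)
L = 1.02 m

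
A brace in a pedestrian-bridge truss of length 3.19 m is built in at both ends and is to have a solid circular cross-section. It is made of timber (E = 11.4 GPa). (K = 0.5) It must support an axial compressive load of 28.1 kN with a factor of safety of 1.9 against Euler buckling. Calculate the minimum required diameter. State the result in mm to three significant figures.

Required P_cr = n·P = 1.9 × 28.1 = 53.39 kN
L_e = K·L = 0.5 × 3.19 = 1.595 m
Required I = P_cr·L_e²/(π²E) = 5.339×10^4 × 1.595² / (π² × 1.14×10^10) = 1.207×10^-6 m⁴
I_req = 1.207×10^6 mm⁴
Solid circle: I = πd⁴/64  ⇒  d = (64I/π)^(1/4) = (64×1.207×10^6/π)^(1/4) = 70.4 mm

d ≈ 70.4 mm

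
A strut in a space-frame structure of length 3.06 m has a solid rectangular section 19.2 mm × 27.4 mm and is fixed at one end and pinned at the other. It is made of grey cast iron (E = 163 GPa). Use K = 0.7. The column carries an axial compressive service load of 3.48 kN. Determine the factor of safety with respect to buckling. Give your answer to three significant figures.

Buckling occurs about the weak axis: I_min = h·b³/12 with b = 19.2 mm (the shorter side).
I_min = 27.4×19.2³/12 = 1.616×10^4 mm⁴
I = 1.616×10^4 mm⁴ = 1.616×10^-8 m⁴
Effective length L_e = K·L = 0.7 × 3.06 = 2.142 m
P_cr = π²EI / L_e² = π² × 163×10⁹ × 1.616×10^-8 / 2.142² = 5.667×10^3 N
Factor of safety n = P_cr / P = 5.6666 / 3.48 = 1.63

n ≈ 1.63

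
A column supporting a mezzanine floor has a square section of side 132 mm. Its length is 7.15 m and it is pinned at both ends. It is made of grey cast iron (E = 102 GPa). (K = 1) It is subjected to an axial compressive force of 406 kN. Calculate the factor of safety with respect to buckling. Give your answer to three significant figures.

I = a⁴/12 = 132⁴/12 = 2.530×10^7 mm⁴
I = 2.530×10^7 mm⁴ = 2.530×10^-5 m⁴
Effective length L_e = K·L = 1 × 7.15 = 7.150 m
P_cr = π²EI / L_e² = π² × 102×10⁹ × 2.530×10^-5 / 7.150² = 4.982×10^5 N
Factor of safety n = P_cr / P = 498.20 / 406 = 1.23

n ≈ 1.23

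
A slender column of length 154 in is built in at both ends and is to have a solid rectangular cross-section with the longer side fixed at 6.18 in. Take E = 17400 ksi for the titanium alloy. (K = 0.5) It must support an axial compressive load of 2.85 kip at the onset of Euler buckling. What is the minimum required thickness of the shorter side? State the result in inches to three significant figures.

L_e = K·L = 0.5 × 154 = 77.00 in
Required I = P_cr·L_e²/(π²E) = 2.850×10^3 × 77.00² / (π² × 1.74×10^7) = 9.840×10^-2 in⁴
Rectangle, weak axis: I_min = h·b³/12 with h = 6.18 in fixed  ⇒  b = (12I/h)^(1/3) = 0.576 in

b ≈ 0.576 in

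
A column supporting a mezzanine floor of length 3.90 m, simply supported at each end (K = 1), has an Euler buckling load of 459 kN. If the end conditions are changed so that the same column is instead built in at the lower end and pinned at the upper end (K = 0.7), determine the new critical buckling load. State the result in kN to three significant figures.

P_cr ∝ 1/K², so P_cr,new = P_cr,old × (K_old/K_new)² = 459 × (1/0.7)²
= 459 × 2.041 = 937 kN

P_cr ≈ 937 kN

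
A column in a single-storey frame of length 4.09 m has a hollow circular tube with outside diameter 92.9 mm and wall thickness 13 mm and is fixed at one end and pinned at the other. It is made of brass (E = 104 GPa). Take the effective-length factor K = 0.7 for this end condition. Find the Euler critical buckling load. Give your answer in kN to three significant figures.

Inner diameter d_i = 92.9 − 2×13 = 66.90 mm
I = π(d_o⁴ − d_i⁴)/64 = π(92.9⁴ − 66.90⁴)/64 = 2.673×10^6 mm⁴
I = 2.673×10^6 mm⁴ = 2.673×10^-6 m⁴
Effective length L_e = K·L = 0.7 × 4.09 = 2.863 m
P_cr = π²EI / L_e² = π² × 104×10⁹ × 2.673×10^-6 / 2.863² = 3.347×10^5 N

P_cr ≈ 335 kN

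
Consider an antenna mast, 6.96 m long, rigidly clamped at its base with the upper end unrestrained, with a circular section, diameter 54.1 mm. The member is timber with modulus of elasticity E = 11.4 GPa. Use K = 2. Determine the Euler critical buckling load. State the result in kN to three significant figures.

P_cr ≈ 0.244 kN

I = πd⁴/64 = π×54.1⁴/64 = 4.205×10^5 mm⁴
I = 4.205×10^5 mm⁴ = 4.205×10^-7 m⁴
Effective length L_e = K·L = 2 × 6.96 = 13.92 m
P_cr = π²EI / L_e² = π² × 11.4×10⁹ × 4.205×10^-7 / 13.92² = 244.2 N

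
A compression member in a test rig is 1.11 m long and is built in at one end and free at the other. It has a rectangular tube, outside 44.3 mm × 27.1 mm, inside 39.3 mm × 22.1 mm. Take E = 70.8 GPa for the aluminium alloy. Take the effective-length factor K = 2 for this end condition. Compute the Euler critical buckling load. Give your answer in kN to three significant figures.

Weak-axis I_min = (h_o·b_o³ − h_i·b_i³)/12 with b_o = 27.1, b_i = 22.10 mm (shorter outer/inner sides).
I_min = (44.3×27.1³ − 39.30×22.10³)/12 = 3.812×10^4 mm⁴
I = 3.812×10^4 mm⁴ = 3.812×10^-8 m⁴
Effective length L_e = K·L = 2 × 1.11 = 2.220 m
P_cr = π²EI / L_e² = π² × 70.8×10⁹ × 3.812×10^-8 / 2.220² = 5.405×10^3 N

P_cr ≈ 5.41 kN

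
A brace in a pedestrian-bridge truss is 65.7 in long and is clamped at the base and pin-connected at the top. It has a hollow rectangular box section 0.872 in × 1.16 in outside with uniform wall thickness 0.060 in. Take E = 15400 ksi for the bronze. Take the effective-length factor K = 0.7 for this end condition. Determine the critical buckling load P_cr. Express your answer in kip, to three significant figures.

Inner dimensions: h_i = 1.16 − 2×0.060 = 1.040 in, b_i = 0.872 − 2×0.060 = 0.7520 in
Weak-axis I_min = (h_o·b_o³ − h_i·b_i³)/12 with b_o = 0.872, b_i = 0.7520 in (shorter outer/inner sides).
I_min = (1.16×0.872³ − 1.040×0.7520³)/12 = 2.724×10^-2 in⁴
Effective length L_e = K·L = 0.7 × 65.7 = 45.99 in
P_cr = π²EI / L_e² = π² × 15400×10³ × 2.724×10^-2 / 45.99² = 1.957×10^3 lb

P_cr ≈ 1.96 kip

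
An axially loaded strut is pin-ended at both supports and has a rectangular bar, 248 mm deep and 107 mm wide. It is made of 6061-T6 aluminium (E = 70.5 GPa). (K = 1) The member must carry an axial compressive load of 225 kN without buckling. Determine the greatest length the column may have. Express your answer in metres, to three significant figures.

Buckling occurs about the weak axis: I_min = h·b³/12 with b = 107 mm (the shorter side).
I_min = 248×107³/12 = 2.532×10^7 mm⁴
I = 2.532×10^-5 m⁴
At the buckling limit P_cr = P = 2.250×10^5 N
From P_cr = π²EI/(K·L)²:  L = (1/K)·√(π²EI/P_cr) = (1/1)·√(π²×7.05×10^10×2.532×10^-5/2.250×10^5)
L = 8.85 m

L_max ≈ 8.85 m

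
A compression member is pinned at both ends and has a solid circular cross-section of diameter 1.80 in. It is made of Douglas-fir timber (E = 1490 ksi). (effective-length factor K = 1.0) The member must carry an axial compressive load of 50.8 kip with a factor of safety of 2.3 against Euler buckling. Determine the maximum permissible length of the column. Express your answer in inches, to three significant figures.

I = πd⁴/64 = π×1.80⁴/64 = 0.5153 in⁴
Required critical load P_cr = n·P = 2.3 × 50.8 = 116.8 kip = 1.168×10^5 lb
From P_cr = π²EI/(K·L)²:  L = (1/K)·√(π²EI/P_cr) = (1/1)·√(π²×1.49×10^6×0.5153/1.168×10^5)
L = 8.05 in

L_max ≈ 8.05 in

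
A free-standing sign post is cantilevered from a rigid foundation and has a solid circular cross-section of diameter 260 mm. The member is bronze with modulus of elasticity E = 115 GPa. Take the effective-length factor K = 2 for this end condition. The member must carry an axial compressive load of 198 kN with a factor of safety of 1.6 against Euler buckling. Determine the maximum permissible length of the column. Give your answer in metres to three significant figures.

L_max ≈ 14.2 m

I = πd⁴/64 = π×260⁴/64 = 2.243×10^8 mm⁴
I = 2.243×10^-4 m⁴
Required critical load P_cr = n·P = 1.6 × 198 = 316.8 kN = 3.168×10^5 N
From P_cr = π²EI/(K·L)²:  L = (1/K)·√(π²EI/P_cr) = (1/2)·√(π²×1.15×10^11×2.243×10^-4/3.168×10^5)
L = 14.2 m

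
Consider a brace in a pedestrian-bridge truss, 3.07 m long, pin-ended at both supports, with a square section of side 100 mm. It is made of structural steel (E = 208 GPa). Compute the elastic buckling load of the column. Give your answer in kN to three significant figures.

I = a⁴/12 = 100⁴/12 = 8.333×10^6 mm⁴
I = 8.333×10^6 mm⁴ = 8.333×10^-6 m⁴
Effective length L_e = K·L = 1 × 3.07 = 3.070 m
P_cr = π²EI / L_e² = π² × 208×10⁹ × 8.333×10^-6 / 3.070² = 1.815×10^6 N

P_cr ≈ 1820 kN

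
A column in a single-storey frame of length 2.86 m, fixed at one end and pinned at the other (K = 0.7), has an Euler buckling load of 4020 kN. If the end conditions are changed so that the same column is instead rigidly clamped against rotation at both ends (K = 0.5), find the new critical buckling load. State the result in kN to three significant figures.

P_cr ∝ 1/K², so P_cr,new = P_cr,old × (K_old/K_new)² = 4020 × (0.7/0.5)²
= 4020 × 1.960 = 7880 kN

P_cr ≈ 7880 kN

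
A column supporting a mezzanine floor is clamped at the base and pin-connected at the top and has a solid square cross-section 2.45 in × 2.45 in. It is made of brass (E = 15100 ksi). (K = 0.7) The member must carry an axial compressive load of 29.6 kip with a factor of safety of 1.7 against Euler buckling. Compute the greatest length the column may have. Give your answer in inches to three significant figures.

L_max ≈ 135 in

I = a⁴/12 = 2.45⁴/12 = 3.003 in⁴
Required critical load P_cr = n·P = 1.7 × 29.6 = 50.32 kip = 5.032×10^4 lb
From P_cr = π²EI/(K·L)²:  L = (1/K)·√(π²EI/P_cr) = (1/0.7)·√(π²×1.51×10^7×3.003/5.032×10^4)
L = 135 in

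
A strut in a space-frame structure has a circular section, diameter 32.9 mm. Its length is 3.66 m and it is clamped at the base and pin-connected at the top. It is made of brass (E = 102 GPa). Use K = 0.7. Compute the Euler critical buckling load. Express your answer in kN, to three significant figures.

I = πd⁴/64 = π×32.9⁴/64 = 5.751×10^4 mm⁴
I = 5.751×10^4 mm⁴ = 5.751×10^-8 m⁴
Effective length L_e = K·L = 0.7 × 3.66 = 2.562 m
P_cr = π²EI / L_e² = π² × 102×10⁹ × 5.751×10^-8 / 2.562² = 8.821×10^3 N

P_cr ≈ 8.82 kN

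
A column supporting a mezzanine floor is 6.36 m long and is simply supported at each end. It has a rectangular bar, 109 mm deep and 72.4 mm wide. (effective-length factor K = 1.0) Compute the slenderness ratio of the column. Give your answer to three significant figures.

Buckling occurs about the weak axis: I_min = h·b³/12 with b = 72.4 mm (the shorter side).
I_min = 109×72.4³/12 = 3.447×10^6 mm⁴
A = 7.892×10^3 mm²;  r_min = √(I/A) = √(3.447×10^6/7.892×10^3) = 20.90 mm
L_e = K·L = 1 × 6.36 m = 6.360 m = 6360.0 mm
λ = L_e / r_min = 6360.0 / 20.90 = 304

λ ≈ 304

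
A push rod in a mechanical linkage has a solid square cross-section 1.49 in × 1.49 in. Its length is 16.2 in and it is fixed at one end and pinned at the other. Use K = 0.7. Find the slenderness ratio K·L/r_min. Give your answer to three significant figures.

λ ≈ 26.4

I = a⁴/12 = 1.49⁴/12 = 0.4107 in⁴
A = 2.220 in²;  r_min = √(I/A) = √(0.4107/2.220) = 0.4301 in
L_e = K·L = 0.7 × 16.2 = 11.34 in
λ = L_e / r_min = 11.340 / 0.4301 = 26.4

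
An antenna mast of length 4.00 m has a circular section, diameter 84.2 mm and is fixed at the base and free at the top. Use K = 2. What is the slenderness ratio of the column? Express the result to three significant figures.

For a solid circle r = d/4 = 84.2/4 = 21.05 mm
L_e = K·L = 2 × 4.00 m = 8.000 m = 8000.0 mm
λ = L_e / r_min = 8000.0 / 21.05 = 380

λ ≈ 380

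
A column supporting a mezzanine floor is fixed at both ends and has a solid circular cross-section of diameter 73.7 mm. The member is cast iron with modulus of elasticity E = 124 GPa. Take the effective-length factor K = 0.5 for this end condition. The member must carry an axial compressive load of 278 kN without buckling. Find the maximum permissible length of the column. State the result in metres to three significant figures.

I = πd⁴/64 = π×73.7⁴/64 = 1.448×10^6 mm⁴
I = 1.448×10^-6 m⁴
At the buckling limit P_cr = P = 2.780×10^5 N
From P_cr = π²EI/(K·L)²:  L = (1/K)·√(π²EI/P_cr) = (1/0.5)·√(π²×1.24×10^11×1.448×10^-6/2.780×10^5)
L = 5.05 m

L_max ≈ 5.05 m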